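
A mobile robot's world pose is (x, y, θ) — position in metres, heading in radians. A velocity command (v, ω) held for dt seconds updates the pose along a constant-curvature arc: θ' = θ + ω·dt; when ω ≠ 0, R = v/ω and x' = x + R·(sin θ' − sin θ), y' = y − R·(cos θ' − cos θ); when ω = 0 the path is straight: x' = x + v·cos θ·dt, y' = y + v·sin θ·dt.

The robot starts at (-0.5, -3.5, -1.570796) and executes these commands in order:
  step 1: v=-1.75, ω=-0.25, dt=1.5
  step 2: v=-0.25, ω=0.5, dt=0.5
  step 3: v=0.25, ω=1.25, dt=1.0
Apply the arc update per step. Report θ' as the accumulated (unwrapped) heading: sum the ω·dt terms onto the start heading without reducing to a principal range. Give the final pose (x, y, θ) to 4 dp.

(0.1295, -1.0207, -0.4458)

step 1: θ'=-1.9458 (R=7.0000) → pose (-0.0136, -0.9361, -1.9458)
step 2: θ'=-1.6958 (R=-0.5000) → pose (0.0173, -0.8153, -1.6958)
step 3: θ'=-0.4458 (R=0.2000) → pose (0.1295, -1.0207, -0.4458)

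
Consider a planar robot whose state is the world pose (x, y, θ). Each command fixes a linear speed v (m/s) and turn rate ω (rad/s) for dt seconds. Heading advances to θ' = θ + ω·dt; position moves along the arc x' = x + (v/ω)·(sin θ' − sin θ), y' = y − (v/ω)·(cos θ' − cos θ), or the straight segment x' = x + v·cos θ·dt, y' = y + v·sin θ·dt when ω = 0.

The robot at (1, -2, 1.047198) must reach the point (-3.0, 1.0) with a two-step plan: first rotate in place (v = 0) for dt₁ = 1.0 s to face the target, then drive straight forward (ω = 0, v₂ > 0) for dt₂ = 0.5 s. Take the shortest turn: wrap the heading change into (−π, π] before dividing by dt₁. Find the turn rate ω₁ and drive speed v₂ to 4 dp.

heading to target = atan2(1−-2, -3−1) = 2.4981
Δθ = wrap(2.4981 − 1.0472) = 1.4509; ω₁ = Δθ/dt₁ = 1.4509
distance = √((-3−1)² + (1−-2)²) = 5.0000; v₂ = distance/dt₂ = 10.0000

ω₁ = 1.4509, v₂ = 10.0000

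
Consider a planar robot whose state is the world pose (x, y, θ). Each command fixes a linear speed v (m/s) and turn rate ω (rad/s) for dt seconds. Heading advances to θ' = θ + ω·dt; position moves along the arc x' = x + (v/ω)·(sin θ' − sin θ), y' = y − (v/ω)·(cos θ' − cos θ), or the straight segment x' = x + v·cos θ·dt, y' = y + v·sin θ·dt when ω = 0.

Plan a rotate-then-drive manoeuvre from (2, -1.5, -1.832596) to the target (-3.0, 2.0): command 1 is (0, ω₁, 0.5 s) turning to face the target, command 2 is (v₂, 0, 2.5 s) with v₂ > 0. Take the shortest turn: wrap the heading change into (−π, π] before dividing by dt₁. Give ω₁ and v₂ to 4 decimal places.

ω₁ = -3.8394, v₂ = 2.4413

heading to target = atan2(2−-1.5, -3−2) = 2.5309
Δθ = wrap(2.5309 − -1.8326) = -1.9197; ω₁ = Δθ/dt₁ = -3.8394
distance = √((-3−2)² + (2−-1.5)²) = 6.1033; v₂ = distance/dt₂ = 2.4413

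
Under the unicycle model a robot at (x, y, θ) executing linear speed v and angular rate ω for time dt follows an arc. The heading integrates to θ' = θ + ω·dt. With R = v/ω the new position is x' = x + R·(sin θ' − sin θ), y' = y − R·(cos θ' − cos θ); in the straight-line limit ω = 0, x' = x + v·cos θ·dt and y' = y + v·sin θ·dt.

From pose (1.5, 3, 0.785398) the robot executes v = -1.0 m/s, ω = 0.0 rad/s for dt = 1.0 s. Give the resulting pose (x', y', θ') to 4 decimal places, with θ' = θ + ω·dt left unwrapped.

θ' = 0.7854 + 0.0·1.0 = 0.7854
ω = 0 → straight: x' = 1.5 + -1.0·cos(0.7854)·1.0 = 0.7929
y' = 3 + -1.0·sin(0.7854)·1.0 = 2.2929

(0.7929, 2.2929, 0.7854)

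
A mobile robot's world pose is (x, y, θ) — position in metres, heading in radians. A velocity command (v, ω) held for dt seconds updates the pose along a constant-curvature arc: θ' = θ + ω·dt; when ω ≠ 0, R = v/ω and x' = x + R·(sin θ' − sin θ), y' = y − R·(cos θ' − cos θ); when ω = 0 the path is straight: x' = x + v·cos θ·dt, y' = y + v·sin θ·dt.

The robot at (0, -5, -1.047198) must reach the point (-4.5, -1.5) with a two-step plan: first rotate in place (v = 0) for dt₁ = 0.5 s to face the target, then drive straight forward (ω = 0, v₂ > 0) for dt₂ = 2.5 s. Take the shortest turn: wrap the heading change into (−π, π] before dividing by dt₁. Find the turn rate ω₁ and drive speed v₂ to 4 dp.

heading to target = atan2(-1.5−-5, -4.5−0) = 2.4805
Δθ = wrap(2.4805 − -1.0472) = -2.7554; ω₁ = Δθ/dt₁ = -5.5109
distance = √((-4.5−0)² + (-1.5−-5)²) = 5.7009; v₂ = distance/dt₂ = 2.2804

ω₁ = -5.5109, v₂ = 2.2804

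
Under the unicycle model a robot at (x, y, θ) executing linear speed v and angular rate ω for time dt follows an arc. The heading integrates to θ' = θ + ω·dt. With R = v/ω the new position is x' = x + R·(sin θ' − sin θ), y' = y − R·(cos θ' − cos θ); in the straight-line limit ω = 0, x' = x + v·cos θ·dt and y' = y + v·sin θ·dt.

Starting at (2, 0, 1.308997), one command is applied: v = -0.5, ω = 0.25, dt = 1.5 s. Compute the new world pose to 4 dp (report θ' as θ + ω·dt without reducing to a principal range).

θ' = 1.3090 + 0.25·1.5 = 1.6840
R = v/ω = -0.5/0.25 = -2.0000
x' = 2 + -2.0000·(sin 1.6840 − sin 1.3090) = 1.9447
y' = 0 − -2.0000·(cos 1.6840 − cos 1.3090) = -0.7436

(1.9447, -0.7436, 1.6840)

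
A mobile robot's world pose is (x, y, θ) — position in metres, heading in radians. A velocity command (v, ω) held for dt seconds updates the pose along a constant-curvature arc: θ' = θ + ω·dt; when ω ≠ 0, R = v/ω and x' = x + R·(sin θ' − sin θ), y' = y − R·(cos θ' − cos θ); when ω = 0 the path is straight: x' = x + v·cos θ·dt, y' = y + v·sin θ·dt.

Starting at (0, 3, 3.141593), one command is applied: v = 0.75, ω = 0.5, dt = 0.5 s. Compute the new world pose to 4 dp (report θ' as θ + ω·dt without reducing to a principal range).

(-0.3711, 2.9534, 3.3916)

θ' = 3.1416 + 0.5·0.5 = 3.3916
R = v/ω = 0.75/0.5 = 1.5000
x' = 0 + 1.5000·(sin 3.3916 − sin 3.1416) = -0.3711
y' = 3 − 1.5000·(cos 3.3916 − cos 3.1416) = 2.9534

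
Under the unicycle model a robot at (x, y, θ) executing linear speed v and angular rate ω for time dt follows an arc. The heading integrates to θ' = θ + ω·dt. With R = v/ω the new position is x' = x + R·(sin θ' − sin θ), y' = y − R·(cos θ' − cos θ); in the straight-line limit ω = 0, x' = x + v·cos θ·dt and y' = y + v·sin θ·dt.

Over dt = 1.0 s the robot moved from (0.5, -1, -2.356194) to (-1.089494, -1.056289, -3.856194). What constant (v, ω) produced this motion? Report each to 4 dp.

Δθ = -3.856194 − -2.356194 = -1.500000
ω = Δθ/dt = -1.500000/1.0 = -1.5000
R = Δx/(sin θ' − sin θ) = -1.1667
v = R·ω = -1.1667·-1.5000 = 1.7500

v = 1.7500, ω = -1.5000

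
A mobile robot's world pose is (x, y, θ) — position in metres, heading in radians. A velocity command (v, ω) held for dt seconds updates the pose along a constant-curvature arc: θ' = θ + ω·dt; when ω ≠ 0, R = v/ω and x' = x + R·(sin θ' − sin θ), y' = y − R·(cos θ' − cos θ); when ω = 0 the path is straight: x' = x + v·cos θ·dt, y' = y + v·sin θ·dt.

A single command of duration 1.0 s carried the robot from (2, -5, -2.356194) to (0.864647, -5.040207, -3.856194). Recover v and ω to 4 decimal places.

v = 1.2500, ω = -1.5000

Δθ = -3.856194 − -2.356194 = -1.500000
ω = Δθ/dt = -1.500000/1.0 = -1.5000
R = Δx/(sin θ' − sin θ) = -0.8333
v = R·ω = -0.8333·-1.5000 = 1.2500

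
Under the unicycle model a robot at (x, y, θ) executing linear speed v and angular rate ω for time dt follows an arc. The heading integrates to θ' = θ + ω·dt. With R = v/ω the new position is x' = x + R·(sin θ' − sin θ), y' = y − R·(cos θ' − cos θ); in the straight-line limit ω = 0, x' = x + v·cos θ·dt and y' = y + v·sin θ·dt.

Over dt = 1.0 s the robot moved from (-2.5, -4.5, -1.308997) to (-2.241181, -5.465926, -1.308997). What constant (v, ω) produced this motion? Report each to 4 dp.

v = 1.0000, ω = 0.0000

Δθ = -1.308997 − -1.308997 = 0.000000
ω = Δθ/dt = 0.000000/1.0 = 0.0000
ω = 0 → v = (Δx·cos θ + Δy·sin θ)/dt = 1.0000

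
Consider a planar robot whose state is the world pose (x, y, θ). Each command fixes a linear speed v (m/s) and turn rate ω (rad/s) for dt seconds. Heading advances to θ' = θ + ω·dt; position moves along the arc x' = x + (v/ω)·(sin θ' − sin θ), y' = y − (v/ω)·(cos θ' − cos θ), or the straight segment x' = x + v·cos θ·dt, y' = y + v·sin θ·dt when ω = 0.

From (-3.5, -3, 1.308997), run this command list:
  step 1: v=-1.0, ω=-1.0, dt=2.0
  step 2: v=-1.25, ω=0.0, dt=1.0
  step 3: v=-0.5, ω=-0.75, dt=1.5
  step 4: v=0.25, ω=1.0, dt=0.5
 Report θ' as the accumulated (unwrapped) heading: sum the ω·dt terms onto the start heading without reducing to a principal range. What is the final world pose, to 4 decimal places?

(-6.2878, -2.1633, -1.3160)

step 1: θ'=-0.6910 (R=1.0000) → pose (-5.1032, -3.5118, -0.6910)
step 2: θ'=-0.6910 (straight) → pose (-6.0665, -2.7152, -0.6910)
step 3: θ'=-1.8160 (R=0.6667) → pose (-6.2883, -2.0396, -1.8160)
step 4: θ'=-1.3160 (R=0.2500) → pose (-6.2878, -2.1633, -1.3160)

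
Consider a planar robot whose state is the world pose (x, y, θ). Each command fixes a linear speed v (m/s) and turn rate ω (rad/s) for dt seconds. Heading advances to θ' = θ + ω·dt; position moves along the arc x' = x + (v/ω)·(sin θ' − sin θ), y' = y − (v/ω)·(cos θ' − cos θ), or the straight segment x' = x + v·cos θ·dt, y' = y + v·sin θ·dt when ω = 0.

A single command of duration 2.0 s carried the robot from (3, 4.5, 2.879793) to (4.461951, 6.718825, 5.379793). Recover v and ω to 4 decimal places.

Δθ = 5.379793 − 2.879793 = 2.500000
ω = Δθ/dt = 2.500000/2.0 = 1.2500
R = −Δy/(cos θ' − cos θ) = -1.4000
v = R·ω = -1.4000·1.2500 = -1.7500

v = -1.7500, ω = 1.2500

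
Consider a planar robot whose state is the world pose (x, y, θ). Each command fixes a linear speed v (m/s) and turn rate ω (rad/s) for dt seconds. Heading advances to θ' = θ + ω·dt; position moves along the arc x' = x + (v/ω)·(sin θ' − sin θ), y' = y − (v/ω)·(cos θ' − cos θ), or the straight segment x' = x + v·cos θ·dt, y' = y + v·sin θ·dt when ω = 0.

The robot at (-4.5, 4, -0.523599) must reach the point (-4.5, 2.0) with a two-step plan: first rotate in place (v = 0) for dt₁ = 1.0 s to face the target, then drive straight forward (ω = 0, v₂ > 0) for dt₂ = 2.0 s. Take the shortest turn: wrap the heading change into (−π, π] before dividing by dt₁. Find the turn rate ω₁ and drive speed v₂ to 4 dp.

heading to target = atan2(2−4, -4.5−-4.5) = -1.5708
Δθ = wrap(-1.5708 − -0.5236) = -1.0472; ω₁ = Δθ/dt₁ = -1.0472
distance = √((-4.5−-4.5)² + (2−4)²) = 2.0000; v₂ = distance/dt₂ = 1.0000

ω₁ = -1.0472, v₂ = 1.0000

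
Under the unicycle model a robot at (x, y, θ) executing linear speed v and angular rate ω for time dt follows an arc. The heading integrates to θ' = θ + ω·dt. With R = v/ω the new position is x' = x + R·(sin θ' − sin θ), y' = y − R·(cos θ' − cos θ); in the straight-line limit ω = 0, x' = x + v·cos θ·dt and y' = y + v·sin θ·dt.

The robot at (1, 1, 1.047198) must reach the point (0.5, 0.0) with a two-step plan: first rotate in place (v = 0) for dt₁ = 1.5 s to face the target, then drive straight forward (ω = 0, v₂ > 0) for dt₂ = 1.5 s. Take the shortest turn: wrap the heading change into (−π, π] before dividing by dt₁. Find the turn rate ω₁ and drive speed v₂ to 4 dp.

ω₁ = -2.0544, v₂ = 0.7454

heading to target = atan2(0−1, 0.5−1) = -2.0344
Δθ = wrap(-2.0344 − 1.0472) = -3.0816; ω₁ = Δθ/dt₁ = -2.0544
distance = √((0.5−1)² + (0−1)²) = 1.1180; v₂ = distance/dt₂ = 0.7454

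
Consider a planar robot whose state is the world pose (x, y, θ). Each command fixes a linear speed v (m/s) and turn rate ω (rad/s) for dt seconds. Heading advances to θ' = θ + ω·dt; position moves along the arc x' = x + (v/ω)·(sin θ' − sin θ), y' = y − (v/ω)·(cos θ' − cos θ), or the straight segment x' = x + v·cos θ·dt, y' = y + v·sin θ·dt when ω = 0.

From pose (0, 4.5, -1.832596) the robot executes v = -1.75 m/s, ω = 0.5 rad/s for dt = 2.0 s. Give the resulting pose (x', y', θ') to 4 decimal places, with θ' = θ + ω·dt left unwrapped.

(-0.7919, 7.7612, -0.8326)

θ' = -1.8326 + 0.5·2.0 = -0.8326
R = v/ω = -1.75/0.5 = -3.5000
x' = 0 + -3.5000·(sin -0.8326 − sin -1.8326) = -0.7919
y' = 4.5 − -3.5000·(cos -0.8326 − cos -1.8326) = 7.7612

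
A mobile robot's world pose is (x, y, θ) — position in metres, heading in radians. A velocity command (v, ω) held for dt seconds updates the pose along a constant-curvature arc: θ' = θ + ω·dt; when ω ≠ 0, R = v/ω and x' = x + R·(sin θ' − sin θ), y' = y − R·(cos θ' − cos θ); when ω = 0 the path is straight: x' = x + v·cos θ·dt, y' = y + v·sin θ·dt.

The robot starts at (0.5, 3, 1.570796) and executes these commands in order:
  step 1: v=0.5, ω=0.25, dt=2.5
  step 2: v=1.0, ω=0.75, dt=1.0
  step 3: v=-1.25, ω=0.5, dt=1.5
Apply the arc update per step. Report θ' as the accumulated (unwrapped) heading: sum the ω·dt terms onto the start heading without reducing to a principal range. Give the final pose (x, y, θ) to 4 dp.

step 1: θ'=2.1958 (R=2.0000) → pose (0.1219, 4.1702, 2.1958)
step 2: θ'=2.9458 (R=1.3333) → pose (-0.7000, 4.6979, 2.9458)
step 3: θ'=3.6958 (R=-2.5000) → pose (1.1021, 5.0244, 3.6958)

(1.1021, 5.0244, 3.6958)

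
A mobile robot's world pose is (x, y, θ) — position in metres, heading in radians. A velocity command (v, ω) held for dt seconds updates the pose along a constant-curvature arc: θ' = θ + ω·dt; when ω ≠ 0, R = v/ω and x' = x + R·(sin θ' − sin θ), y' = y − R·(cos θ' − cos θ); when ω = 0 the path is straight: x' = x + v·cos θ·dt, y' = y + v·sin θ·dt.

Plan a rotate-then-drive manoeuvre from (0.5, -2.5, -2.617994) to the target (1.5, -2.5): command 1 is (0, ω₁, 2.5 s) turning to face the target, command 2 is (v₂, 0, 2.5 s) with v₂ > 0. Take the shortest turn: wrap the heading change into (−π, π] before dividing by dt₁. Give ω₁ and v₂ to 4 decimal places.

heading to target = atan2(-2.5−-2.5, 1.5−0.5) = 0.0000
Δθ = wrap(0.0000 − -2.6180) = 2.6180; ω₁ = Δθ/dt₁ = 1.0472
distance = √((1.5−0.5)² + (-2.5−-2.5)²) = 1.0000; v₂ = distance/dt₂ = 0.4000

ω₁ = 1.0472, v₂ = 0.4000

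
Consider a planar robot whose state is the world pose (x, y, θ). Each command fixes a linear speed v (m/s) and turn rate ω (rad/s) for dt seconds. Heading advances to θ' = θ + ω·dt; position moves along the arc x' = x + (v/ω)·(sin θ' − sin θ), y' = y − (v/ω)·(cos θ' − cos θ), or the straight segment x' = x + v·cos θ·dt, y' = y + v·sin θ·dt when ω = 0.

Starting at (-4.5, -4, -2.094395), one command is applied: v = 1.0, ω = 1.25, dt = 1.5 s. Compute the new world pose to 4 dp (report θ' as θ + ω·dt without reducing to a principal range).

(-3.9813, -5.1808, -0.2194)

θ' = -2.0944 + 1.25·1.5 = -0.2194
R = v/ω = 1.0/1.25 = 0.8000
x' = -4.5 + 0.8000·(sin -0.2194 − sin -2.0944) = -3.9813
y' = -4 − 0.8000·(cos -0.2194 − cos -2.0944) = -5.1808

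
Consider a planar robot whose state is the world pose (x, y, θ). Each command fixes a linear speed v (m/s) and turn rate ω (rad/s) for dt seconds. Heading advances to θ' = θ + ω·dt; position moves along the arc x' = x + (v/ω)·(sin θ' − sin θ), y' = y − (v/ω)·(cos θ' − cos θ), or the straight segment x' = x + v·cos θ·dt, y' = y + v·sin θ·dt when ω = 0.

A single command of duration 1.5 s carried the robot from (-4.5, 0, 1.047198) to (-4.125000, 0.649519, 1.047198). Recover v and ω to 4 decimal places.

Δθ = 1.047198 − 1.047198 = 0.000000
ω = Δθ/dt = 0.000000/1.5 = 0.0000
ω = 0 → v = (Δx·cos θ + Δy·sin θ)/dt = 0.5000

v = 0.5000, ω = 0.0000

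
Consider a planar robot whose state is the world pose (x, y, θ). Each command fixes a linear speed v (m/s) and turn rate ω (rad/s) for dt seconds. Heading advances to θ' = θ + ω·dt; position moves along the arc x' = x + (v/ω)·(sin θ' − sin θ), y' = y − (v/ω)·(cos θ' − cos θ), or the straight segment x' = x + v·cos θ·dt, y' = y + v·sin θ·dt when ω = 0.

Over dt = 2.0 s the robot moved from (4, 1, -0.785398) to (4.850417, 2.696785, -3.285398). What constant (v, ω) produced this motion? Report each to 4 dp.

v = -1.2500, ω = -1.2500

Δθ = -3.285398 − -0.785398 = -2.500000
ω = Δθ/dt = -2.500000/2.0 = -1.2500
R = −Δy/(cos θ' − cos θ) = 1.0000
v = R·ω = 1.0000·-1.2500 = -1.2500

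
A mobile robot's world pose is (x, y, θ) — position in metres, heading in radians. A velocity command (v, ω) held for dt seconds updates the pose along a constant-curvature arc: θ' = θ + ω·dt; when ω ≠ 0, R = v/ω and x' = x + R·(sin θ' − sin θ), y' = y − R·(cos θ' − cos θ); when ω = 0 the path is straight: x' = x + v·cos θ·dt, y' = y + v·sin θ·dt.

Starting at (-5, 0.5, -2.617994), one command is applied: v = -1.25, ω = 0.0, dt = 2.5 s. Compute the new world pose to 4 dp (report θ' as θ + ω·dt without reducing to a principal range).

θ' = -2.6180 + 0.0·2.5 = -2.6180
ω = 0 → straight: x' = -5 + -1.25·cos(-2.6180)·2.5 = -2.2937
y' = 0.5 + -1.25·sin(-2.6180)·2.5 = 2.0625

(-2.2937, 2.0625, -2.6180)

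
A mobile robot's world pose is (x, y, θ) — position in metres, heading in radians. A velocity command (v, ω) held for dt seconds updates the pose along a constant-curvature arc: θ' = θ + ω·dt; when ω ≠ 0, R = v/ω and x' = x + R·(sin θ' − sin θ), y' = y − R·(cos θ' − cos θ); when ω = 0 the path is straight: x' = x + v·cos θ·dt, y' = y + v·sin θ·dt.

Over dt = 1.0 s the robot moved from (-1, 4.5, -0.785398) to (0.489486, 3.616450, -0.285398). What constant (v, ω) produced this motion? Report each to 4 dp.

Δθ = -0.285398 − -0.785398 = 0.500000
ω = Δθ/dt = 0.500000/1.0 = 0.5000
R = Δx/(sin θ' − sin θ) = 3.5000
v = R·ω = 3.5000·0.5000 = 1.7500

v = 1.7500, ω = 0.5000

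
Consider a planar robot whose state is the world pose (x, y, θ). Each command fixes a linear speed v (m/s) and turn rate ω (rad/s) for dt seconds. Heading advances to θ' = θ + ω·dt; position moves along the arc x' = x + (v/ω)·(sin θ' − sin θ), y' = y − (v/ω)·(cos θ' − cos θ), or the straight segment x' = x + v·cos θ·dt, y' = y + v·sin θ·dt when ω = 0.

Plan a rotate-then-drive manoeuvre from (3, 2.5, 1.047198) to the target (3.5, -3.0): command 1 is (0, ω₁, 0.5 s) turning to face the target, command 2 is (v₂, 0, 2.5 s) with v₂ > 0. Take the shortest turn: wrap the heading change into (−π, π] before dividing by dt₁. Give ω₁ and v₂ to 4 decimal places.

ω₁ = -5.0547, v₂ = 2.2091

heading to target = atan2(-3−2.5, 3.5−3) = -1.4801
Δθ = wrap(-1.4801 − 1.0472) = -2.5273; ω₁ = Δθ/dt₁ = -5.0547
distance = √((3.5−3)² + (-3−2.5)²) = 5.5227; v₂ = distance/dt₂ = 2.2091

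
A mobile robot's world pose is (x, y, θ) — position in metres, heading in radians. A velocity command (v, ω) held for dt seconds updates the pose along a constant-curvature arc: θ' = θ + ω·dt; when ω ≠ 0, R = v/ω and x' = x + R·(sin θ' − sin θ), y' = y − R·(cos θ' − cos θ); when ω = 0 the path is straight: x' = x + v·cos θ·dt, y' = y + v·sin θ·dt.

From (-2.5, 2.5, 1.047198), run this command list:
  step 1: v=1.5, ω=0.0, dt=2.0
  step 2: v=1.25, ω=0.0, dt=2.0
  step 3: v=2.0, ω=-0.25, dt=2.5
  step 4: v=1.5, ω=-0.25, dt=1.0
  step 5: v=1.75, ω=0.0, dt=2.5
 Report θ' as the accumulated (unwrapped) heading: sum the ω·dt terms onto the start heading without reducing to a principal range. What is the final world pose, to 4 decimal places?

(9.6409, 11.7484, 0.1722)

step 1: θ'=1.0472 (straight) → pose (-1.0000, 5.0981, 1.0472)
step 2: θ'=1.0472 (straight) → pose (0.2500, 7.2631, 1.0472)
step 3: θ'=0.4222 (R=-8.0000) → pose (3.9001, 10.5607, 0.4222)
step 4: θ'=0.1722 (R=-6.0000) → pose (5.3306, 10.9988, 0.1722)
step 5: θ'=0.1722 (straight) → pose (9.6409, 11.7484, 0.1722)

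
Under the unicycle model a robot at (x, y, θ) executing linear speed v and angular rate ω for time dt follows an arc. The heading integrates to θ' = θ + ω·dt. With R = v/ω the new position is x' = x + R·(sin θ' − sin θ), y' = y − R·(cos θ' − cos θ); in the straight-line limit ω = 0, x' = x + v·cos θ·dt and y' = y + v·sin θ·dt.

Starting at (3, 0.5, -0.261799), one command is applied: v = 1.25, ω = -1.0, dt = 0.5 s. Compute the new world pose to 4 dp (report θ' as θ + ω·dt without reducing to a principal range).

θ' = -0.2618 + -1.0·0.5 = -0.7618
R = v/ω = 1.25/-1.0 = -1.2500
x' = 3 + -1.2500·(sin -0.7618 − sin -0.2618) = 3.5393
y' = 0.5 − -1.2500·(cos -0.7618 − cos -0.2618) = 0.1971

(3.5393, 0.1971, -0.7618)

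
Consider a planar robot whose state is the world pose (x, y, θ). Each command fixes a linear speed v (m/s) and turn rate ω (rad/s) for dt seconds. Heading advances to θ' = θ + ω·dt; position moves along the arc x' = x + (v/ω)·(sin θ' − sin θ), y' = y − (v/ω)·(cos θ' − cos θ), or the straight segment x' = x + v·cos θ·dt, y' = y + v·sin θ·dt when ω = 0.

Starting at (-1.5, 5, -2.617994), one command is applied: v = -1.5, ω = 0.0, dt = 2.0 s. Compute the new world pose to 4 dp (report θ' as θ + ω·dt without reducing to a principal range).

θ' = -2.6180 + 0.0·2.0 = -2.6180
ω = 0 → straight: x' = -1.5 + -1.5·cos(-2.6180)·2.0 = 1.0981
y' = 5 + -1.5·sin(-2.6180)·2.0 = 6.5000

(1.0981, 6.5000, -2.6180)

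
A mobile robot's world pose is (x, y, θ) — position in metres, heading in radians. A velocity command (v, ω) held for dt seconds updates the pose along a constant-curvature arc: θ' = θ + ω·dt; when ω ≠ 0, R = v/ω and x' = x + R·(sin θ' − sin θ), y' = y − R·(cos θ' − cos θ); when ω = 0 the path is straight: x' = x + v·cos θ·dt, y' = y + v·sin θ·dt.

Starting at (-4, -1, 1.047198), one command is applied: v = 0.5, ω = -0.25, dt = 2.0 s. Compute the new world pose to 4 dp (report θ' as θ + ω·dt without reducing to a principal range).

(-3.3085, -0.2920, 0.5472)

θ' = 1.0472 + -0.25·2.0 = 0.5472
R = v/ω = 0.5/-0.25 = -2.0000
x' = -4 + -2.0000·(sin 0.5472 − sin 1.0472) = -3.3085
y' = -1 − -2.0000·(cos 0.5472 − cos 1.0472) = -0.2920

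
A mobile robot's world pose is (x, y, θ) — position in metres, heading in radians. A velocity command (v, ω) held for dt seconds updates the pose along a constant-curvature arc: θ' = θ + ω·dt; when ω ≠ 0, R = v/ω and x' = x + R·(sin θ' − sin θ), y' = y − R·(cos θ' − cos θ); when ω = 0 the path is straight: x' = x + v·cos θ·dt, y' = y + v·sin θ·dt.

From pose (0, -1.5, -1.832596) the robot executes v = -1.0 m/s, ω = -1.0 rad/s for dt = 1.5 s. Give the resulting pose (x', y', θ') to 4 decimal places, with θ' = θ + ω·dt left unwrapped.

(1.1558, -0.7770, -3.3326)

θ' = -1.8326 + -1.0·1.5 = -3.3326
R = v/ω = -1.0/-1.0 = 1.0000
x' = 0 + 1.0000·(sin -3.3326 − sin -1.8326) = 1.1558
y' = -1.5 − 1.0000·(cos -3.3326 − cos -1.8326) = -0.7770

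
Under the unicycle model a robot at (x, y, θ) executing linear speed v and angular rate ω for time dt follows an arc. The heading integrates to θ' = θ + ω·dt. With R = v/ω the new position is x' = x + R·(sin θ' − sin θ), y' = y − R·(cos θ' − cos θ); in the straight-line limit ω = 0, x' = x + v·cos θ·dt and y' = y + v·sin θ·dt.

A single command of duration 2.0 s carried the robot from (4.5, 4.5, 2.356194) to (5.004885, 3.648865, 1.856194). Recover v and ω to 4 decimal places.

v = -0.5000, ω = -0.2500

Δθ = 1.856194 − 2.356194 = -0.500000
ω = Δθ/dt = -0.500000/2.0 = -0.2500
R = −Δy/(cos θ' − cos θ) = 2.0000
v = R·ω = 2.0000·-0.2500 = -0.5000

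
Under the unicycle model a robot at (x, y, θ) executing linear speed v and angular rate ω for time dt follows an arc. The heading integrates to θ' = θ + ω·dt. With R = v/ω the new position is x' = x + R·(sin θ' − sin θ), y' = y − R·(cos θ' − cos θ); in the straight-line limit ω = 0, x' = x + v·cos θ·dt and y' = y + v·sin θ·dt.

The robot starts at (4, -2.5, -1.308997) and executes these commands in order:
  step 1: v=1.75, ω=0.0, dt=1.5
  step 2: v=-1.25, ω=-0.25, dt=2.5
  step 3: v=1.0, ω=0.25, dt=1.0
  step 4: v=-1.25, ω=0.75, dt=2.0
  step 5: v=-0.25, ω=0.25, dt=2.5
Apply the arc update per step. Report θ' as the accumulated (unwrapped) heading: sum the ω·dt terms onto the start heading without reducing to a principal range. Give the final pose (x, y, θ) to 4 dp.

step 1: θ'=-1.3090 (straight) → pose (4.6794, -5.0356, -1.3090)
step 2: θ'=-1.9340 (R=5.0000) → pose (4.8352, -1.9651, -1.9340)
step 3: θ'=-1.6840 (R=4.0000) → pose (4.5999, -2.9344, -1.6840)
step 4: θ'=-0.1840 (R=-1.6667) → pose (3.2488, -1.1076, -0.1840)
step 5: θ'=0.4410 (R=-1.0000) → pose (2.6390, -1.1864, 0.4410)

(2.6390, -1.1864, 0.4410)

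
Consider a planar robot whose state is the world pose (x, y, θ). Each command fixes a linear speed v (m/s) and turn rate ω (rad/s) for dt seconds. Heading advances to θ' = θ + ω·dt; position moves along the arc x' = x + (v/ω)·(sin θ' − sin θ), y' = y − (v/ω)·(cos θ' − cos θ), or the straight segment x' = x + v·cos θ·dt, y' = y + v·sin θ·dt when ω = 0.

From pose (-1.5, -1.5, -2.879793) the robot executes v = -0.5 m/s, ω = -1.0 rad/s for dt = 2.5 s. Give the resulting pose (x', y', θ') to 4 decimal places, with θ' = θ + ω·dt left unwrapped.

θ' = -2.8798 + -1.0·2.5 = -5.3798
R = v/ω = -0.5/-1.0 = 0.5000
x' = -1.5 + 0.5000·(sin -5.3798 − sin -2.8798) = -0.9779
y' = -1.5 − 0.5000·(cos -5.3798 − cos -2.8798) = -2.2924

(-0.9779, -2.2924, -5.3798)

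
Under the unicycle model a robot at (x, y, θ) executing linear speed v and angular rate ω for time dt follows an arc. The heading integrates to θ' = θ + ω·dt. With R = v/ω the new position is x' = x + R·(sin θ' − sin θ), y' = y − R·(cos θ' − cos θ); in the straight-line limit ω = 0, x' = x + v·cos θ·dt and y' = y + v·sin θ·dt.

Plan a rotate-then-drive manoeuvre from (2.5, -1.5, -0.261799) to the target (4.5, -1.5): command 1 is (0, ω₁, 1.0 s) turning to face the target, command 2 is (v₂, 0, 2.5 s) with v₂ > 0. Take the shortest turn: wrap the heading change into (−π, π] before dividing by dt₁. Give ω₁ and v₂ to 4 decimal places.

heading to target = atan2(-1.5−-1.5, 4.5−2.5) = 0.0000
Δθ = wrap(0.0000 − -0.2618) = 0.2618; ω₁ = Δθ/dt₁ = 0.2618
distance = √((4.5−2.5)² + (-1.5−-1.5)²) = 2.0000; v₂ = distance/dt₂ = 0.8000

ω₁ = 0.2618, v₂ = 0.8000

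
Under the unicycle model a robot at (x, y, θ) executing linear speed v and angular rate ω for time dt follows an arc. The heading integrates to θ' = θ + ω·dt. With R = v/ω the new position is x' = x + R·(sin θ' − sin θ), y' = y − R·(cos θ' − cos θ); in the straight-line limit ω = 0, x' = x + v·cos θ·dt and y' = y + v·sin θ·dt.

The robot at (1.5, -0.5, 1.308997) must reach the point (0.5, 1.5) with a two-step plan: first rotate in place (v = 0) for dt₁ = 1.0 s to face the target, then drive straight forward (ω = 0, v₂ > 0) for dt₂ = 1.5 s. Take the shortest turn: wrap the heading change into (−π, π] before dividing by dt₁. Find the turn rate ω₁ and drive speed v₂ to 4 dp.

ω₁ = 0.7254, v₂ = 1.4907

heading to target = atan2(1.5−-0.5, 0.5−1.5) = 2.0344
Δθ = wrap(2.0344 − 1.3090) = 0.7254; ω₁ = Δθ/dt₁ = 0.7254
distance = √((0.5−1.5)² + (1.5−-0.5)²) = 2.2361; v₂ = distance/dt₂ = 1.4907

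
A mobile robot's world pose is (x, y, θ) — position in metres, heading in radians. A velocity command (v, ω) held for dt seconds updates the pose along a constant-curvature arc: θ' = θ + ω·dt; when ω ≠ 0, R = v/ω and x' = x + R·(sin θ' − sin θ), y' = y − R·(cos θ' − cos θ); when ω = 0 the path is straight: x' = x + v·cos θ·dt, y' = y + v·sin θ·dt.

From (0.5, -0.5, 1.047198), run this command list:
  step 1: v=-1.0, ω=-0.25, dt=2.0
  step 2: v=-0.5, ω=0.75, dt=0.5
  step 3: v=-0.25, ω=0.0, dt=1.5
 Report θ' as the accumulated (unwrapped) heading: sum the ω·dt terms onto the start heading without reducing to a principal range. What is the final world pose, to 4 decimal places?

step 1: θ'=0.5472 (R=4.0000) → pose (-0.8829, -1.9159, 0.5472)
step 2: θ'=0.9222 (R=-0.6667) → pose (-1.0673, -2.0826, 0.9222)
step 3: θ'=0.9222 (straight) → pose (-1.2939, -2.3814, 0.9222)

(-1.2939, -2.3814, 0.9222)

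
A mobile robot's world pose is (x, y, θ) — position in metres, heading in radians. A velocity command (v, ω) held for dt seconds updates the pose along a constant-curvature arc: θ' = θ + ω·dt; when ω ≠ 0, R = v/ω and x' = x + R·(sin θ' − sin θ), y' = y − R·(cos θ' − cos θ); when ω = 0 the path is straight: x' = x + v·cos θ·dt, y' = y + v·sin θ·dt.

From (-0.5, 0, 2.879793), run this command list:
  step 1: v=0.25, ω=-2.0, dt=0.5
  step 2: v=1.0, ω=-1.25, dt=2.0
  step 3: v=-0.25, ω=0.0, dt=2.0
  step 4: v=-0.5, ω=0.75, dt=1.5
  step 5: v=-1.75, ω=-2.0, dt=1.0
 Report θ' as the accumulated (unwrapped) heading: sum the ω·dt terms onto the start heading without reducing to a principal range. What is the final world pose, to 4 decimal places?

step 1: θ'=1.8798 (R=-0.1250) → pose (-0.5867, 0.0827, 1.8798)
step 2: θ'=-0.6202 (R=-0.8000) → pose (0.6403, 0.9770, -0.6202)
step 3: θ'=-0.6202 (straight) → pose (0.2335, 1.2676, -0.6202)
step 4: θ'=0.5048 (R=-0.6667) → pose (-0.4764, 1.3086, 0.5048)
step 5: θ'=-1.4952 (R=0.8750) → pose (-1.7721, 2.0084, -1.4952)

(-1.7721, 2.0084, -1.4952)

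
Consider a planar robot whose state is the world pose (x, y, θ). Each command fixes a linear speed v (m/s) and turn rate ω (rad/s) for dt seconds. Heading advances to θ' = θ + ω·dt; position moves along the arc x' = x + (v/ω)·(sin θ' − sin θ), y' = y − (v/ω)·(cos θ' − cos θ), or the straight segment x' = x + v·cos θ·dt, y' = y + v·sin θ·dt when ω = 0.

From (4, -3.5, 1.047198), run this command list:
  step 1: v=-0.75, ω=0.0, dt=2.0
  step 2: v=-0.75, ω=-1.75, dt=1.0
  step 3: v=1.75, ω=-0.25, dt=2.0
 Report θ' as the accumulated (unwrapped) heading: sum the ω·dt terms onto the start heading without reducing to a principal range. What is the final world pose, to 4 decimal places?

(4.6087, -7.7348, -1.2028)

step 1: θ'=1.0472 (straight) → pose (3.2500, -4.7990, 1.0472)
step 2: θ'=-0.7028 (R=0.4286) → pose (2.6018, -4.9118, -0.7028)
step 3: θ'=-1.2028 (R=-7.0000) → pose (4.6087, -7.7348, -1.2028)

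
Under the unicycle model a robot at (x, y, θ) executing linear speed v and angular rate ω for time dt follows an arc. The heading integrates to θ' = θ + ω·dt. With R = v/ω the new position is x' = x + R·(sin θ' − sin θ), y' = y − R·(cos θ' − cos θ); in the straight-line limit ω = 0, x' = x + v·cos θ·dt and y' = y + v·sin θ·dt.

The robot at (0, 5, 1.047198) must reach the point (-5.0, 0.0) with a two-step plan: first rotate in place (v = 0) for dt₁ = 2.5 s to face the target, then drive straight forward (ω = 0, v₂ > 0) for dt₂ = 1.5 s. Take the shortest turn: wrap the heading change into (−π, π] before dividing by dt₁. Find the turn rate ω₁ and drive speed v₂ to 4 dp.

heading to target = atan2(0−5, -5−0) = -2.3562
Δθ = wrap(-2.3562 − 1.0472) = 2.8798; ω₁ = Δθ/dt₁ = 1.1519
distance = √((-5−0)² + (0−5)²) = 7.0711; v₂ = distance/dt₂ = 4.7140

ω₁ = 1.1519, v₂ = 4.7140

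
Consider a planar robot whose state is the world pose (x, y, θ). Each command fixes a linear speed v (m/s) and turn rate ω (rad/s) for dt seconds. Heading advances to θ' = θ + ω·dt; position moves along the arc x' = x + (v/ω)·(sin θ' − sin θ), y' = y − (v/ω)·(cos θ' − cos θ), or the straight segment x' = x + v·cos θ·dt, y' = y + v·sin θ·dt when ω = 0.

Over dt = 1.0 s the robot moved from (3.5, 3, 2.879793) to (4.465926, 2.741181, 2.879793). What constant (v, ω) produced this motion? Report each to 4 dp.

Δθ = 2.879793 − 2.879793 = 0.000000
ω = Δθ/dt = 0.000000/1.0 = 0.0000
ω = 0 → v = (Δx·cos θ + Δy·sin θ)/dt = -1.0000

v = -1.0000, ω = 0.0000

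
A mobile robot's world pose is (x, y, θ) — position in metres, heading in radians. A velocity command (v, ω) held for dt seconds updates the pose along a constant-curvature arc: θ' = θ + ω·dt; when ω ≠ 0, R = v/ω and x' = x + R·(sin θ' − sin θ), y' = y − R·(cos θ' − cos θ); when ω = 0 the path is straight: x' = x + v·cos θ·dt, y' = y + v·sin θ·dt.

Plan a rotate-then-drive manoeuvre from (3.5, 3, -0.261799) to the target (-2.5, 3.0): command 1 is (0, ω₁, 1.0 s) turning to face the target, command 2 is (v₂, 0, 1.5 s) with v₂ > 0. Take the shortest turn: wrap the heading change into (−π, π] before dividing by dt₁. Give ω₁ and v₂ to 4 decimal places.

heading to target = atan2(3−3, -2.5−3.5) = 3.1416
Δθ = wrap(3.1416 − -0.2618) = -2.8798; ω₁ = Δθ/dt₁ = -2.8798
distance = √((-2.5−3.5)² + (3−3)²) = 6.0000; v₂ = distance/dt₂ = 4.0000

ω₁ = -2.8798, v₂ = 4.0000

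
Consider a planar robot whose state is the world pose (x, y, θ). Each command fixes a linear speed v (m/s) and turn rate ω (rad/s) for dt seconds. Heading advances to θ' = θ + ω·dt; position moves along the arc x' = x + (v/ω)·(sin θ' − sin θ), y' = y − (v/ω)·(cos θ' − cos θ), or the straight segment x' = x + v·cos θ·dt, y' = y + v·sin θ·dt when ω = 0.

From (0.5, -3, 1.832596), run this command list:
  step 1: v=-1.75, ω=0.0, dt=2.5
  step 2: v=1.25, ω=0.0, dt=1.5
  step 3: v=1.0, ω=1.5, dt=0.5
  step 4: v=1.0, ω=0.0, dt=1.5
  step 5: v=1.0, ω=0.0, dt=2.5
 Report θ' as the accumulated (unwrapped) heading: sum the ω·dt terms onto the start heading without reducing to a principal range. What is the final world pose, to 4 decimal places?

(-2.5345, -2.9008, 2.5826)

step 1: θ'=1.8326 (straight) → pose (1.6323, -7.2259, 1.8326)
step 2: θ'=1.8326 (straight) → pose (1.1470, -5.4148, 1.8326)
step 3: θ'=2.5826 (R=0.6667) → pose (0.8567, -5.0222, 2.5826)
step 4: θ'=2.5826 (straight) → pose (-0.4150, -4.2267, 2.5826)
step 5: θ'=2.5826 (straight) → pose (-2.5345, -2.9008, 2.5826)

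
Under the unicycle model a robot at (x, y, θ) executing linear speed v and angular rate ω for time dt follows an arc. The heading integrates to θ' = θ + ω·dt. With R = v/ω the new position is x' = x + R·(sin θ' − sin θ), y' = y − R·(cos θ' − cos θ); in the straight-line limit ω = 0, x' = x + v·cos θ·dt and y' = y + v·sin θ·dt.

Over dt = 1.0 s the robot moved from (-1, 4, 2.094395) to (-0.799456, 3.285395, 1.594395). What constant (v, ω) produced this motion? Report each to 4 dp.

Δθ = 1.594395 − 2.094395 = -0.500000
ω = Δθ/dt = -0.500000/1.0 = -0.5000
R = −Δy/(cos θ' − cos θ) = 1.5000
v = R·ω = 1.5000·-0.5000 = -0.7500

v = -0.7500, ω = -0.5000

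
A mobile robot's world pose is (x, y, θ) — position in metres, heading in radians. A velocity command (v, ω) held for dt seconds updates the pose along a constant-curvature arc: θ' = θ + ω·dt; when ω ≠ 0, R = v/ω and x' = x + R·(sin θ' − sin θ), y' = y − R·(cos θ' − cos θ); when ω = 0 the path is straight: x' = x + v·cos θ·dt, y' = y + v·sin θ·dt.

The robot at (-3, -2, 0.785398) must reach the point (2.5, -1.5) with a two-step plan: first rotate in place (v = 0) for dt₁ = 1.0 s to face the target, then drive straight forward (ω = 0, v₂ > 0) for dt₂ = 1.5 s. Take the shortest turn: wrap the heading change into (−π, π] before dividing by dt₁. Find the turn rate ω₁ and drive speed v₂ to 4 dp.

heading to target = atan2(-1.5−-2, 2.5−-3) = 0.0907
Δθ = wrap(0.0907 − 0.7854) = -0.6947; ω₁ = Δθ/dt₁ = -0.6947
distance = √((2.5−-3)² + (-1.5−-2)²) = 5.5227; v₂ = distance/dt₂ = 3.6818

ω₁ = -0.6947, v₂ = 3.6818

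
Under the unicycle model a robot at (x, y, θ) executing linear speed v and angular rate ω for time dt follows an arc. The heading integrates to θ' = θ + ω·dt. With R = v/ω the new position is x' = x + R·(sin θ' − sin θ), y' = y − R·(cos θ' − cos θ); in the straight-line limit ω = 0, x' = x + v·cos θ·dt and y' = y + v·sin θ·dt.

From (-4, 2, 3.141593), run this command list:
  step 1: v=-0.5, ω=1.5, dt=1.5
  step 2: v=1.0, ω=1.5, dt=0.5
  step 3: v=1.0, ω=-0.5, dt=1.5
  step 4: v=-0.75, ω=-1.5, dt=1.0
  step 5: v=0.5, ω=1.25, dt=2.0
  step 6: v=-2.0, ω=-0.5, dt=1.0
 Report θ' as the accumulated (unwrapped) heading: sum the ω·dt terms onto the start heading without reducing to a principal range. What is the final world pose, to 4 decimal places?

(-3.6374, 1.8468, 5.8916)

step 1: θ'=5.3916 (R=-0.3333) → pose (-3.7406, 2.5427, 5.3916)
step 2: θ'=6.1416 (R=0.6667) → pose (-3.3160, 2.3015, 6.1416)
step 3: θ'=5.3916 (R=-2.0000) → pose (-2.0421, 1.5779, 5.3916)
step 4: θ'=3.8916 (R=0.5000) → pose (-1.9939, 2.2578, 3.8916)
step 5: θ'=6.3916 (R=0.4000) → pose (-1.6779, 1.5675, 6.3916)
step 6: θ'=5.8916 (R=4.0000) → pose (-3.6374, 1.8468, 5.8916)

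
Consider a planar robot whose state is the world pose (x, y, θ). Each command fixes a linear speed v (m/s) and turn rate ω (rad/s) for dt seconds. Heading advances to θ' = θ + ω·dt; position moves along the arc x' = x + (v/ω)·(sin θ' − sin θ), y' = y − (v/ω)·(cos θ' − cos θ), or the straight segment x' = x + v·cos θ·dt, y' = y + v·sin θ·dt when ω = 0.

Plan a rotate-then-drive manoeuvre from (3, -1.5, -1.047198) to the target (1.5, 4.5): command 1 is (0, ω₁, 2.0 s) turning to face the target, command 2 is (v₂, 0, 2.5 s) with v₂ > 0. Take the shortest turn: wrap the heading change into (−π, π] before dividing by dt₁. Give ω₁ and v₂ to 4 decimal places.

heading to target = atan2(4.5−-1.5, 1.5−3) = 1.8158
Δθ = wrap(1.8158 − -1.0472) = 2.8630; ω₁ = Δθ/dt₁ = 1.4315
distance = √((1.5−3)² + (4.5−-1.5)²) = 6.1847; v₂ = distance/dt₂ = 2.4739

ω₁ = 1.4315, v₂ = 2.4739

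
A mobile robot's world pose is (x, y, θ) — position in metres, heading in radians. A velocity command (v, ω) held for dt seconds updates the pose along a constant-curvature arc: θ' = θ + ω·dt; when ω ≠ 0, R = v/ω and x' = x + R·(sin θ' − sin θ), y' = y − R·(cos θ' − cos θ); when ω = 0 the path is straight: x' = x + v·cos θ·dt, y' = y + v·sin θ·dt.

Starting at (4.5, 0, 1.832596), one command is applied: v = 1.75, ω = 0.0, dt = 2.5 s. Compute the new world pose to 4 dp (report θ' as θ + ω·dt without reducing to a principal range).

(3.3677, 4.2259, 1.8326)

θ' = 1.8326 + 0.0·2.5 = 1.8326
ω = 0 → straight: x' = 4.5 + 1.75·cos(1.8326)·2.5 = 3.3677
y' = 0 + 1.75·sin(1.8326)·2.5 = 4.2259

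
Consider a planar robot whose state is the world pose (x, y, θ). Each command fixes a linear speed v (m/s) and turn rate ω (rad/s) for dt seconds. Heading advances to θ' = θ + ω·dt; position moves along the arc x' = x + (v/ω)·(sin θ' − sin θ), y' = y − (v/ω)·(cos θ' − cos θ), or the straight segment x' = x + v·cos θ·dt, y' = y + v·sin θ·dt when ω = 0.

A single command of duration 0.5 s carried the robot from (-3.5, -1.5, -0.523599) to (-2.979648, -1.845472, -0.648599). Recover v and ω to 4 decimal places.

Δθ = -0.648599 − -0.523599 = -0.125000
ω = Δθ/dt = -0.125000/0.5 = -0.2500
R = Δx/(sin θ' − sin θ) = -5.0000
v = R·ω = -5.0000·-0.2500 = 1.2500

v = 1.2500, ω = -0.2500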